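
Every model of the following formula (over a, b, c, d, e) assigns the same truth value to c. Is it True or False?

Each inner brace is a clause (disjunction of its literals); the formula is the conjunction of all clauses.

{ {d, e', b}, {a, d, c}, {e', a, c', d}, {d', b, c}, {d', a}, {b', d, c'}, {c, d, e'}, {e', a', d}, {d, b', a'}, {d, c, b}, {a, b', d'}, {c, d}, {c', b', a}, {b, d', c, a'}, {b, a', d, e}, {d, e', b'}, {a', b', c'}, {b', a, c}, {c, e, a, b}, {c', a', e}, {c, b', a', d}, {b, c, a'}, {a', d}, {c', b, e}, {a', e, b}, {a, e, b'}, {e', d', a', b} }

False

Suppose c = 1.
Branch on d: set d = 0.
From the singleton clause (b'), b = 0.
From the singleton clause (e'), e = 0.
That conflicts with the unit clause (e).
Undo d and try d = 1.
From the singleton clause (a), a = 1.
From the singleton clause (b'), b = 0.
From the singleton clause (e), e = 1.
That conflicts with the unit clause (e').
Both values of d lead to a conflict.
So every satisfying assignment has c = False.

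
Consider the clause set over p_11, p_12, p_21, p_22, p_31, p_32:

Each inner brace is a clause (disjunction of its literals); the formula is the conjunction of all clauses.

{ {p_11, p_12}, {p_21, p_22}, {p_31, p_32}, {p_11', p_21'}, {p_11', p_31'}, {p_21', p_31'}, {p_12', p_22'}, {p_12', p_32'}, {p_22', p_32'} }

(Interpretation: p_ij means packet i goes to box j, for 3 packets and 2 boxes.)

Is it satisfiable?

Try p_11 = 1.
From the singleton clause (p_21'), p_21 = 0.
From the singleton clause (p_22), p_22 = 1.
From the singleton clause (p_31'), p_31 = 0.
From the singleton clause (p_32), p_32 = 1.
Now (p_32') is unsatisfied and unit — conflict.
That branch fails; take p_11 = 0 instead.
From the singleton clause (p_12), p_12 = 1.
From the singleton clause (p_22'), p_22 = 0.
From the singleton clause (p_21), p_21 = 1.
From the singleton clause (p_31'), p_31 = 0.
From the singleton clause (p_32), p_32 = 1.
Now (p_32') is unsatisfied and unit — conflict.
Either choice for p_11 ends in contradiction.
No assignment satisfies every clause.

Unsatisfiable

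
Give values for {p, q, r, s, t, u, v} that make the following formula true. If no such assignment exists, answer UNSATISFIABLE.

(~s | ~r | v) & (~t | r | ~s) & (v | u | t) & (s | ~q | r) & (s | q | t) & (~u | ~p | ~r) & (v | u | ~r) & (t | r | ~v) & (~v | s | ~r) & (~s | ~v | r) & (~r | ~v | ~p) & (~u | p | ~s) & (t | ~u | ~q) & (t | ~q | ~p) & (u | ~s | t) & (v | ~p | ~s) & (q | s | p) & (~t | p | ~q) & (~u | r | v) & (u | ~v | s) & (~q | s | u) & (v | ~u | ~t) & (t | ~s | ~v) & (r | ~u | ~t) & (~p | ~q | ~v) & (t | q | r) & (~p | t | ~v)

Suppose s = 0.
Suppose q = 0.
(t) alone gives t = 1.
(p) alone gives p = 1.
Suppose u = 0.
(~v) alone gives v = 0.
(~r) alone gives r = 0.
All clauses are satisfied.

p: 1,  q: 0,  r: 0,  s: 0,  t: 1,  u: 0,  v: 0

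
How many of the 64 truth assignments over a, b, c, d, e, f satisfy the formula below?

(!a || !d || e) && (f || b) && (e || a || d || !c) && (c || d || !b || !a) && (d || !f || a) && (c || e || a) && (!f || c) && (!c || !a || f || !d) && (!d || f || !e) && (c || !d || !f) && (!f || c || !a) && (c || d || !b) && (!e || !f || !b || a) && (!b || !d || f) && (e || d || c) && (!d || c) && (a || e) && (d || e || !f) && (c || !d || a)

There are 2^6 = 64 truth assignments over (a, b, c, d, e, f).
Split on b. With b = true, the clauses containing b are satisfied and !b drops from the rest; 5 of the 2^5 = 32 assignments to the other variables satisfy what remains.
With b = false, by the same count on the reduced clause set, 3 assignments work.
(One model: a=F, b=F, c=T, d=T, e=T, f=T.)
Total: 5 + 3 = 8.

8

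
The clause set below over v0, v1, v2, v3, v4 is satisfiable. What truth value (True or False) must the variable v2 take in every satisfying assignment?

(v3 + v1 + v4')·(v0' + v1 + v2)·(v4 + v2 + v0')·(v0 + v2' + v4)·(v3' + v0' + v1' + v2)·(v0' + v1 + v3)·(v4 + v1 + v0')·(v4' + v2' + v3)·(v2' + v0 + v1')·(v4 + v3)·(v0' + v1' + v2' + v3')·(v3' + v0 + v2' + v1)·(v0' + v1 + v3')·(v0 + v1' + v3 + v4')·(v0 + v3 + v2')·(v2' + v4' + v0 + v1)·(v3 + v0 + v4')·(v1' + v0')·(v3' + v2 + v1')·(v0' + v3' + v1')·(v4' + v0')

Suppose v2 = 1.
Try v0 = 1.
From the singleton clause (v1'), v1 = 0.
From the singleton clause (v3), v3 = 1.
But (v3') is also a unit clause — contradiction.
Backtrack on v0: now try v0 = 0.
From the singleton clause (v4), v4 = 1.
From the singleton clause (v3), v3 = 1.
From the singleton clause (v1'), v1 = 0.
But (v1) is also a unit clause — contradiction.
Either choice for v0 ends in contradiction.
So every satisfying assignment has v2 = False.

False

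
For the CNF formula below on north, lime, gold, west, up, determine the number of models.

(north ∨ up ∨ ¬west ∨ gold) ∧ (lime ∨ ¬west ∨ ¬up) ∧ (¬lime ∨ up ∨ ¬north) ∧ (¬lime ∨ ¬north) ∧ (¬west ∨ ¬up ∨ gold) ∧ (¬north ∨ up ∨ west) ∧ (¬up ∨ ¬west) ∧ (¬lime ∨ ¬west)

There are 2^5 = 32 truth assignments over (north, lime, gold, west, up).
Split on lime. With lime = True, the clauses containing lime are satisfied and ¬lime drops from the rest; 4 of the 2^4 = 16 assignments to the other variables satisfy what remains.
With lime = False, by the same count on the reduced clause set, 9 assignments work.
Total: 4 + 9 = 13.

13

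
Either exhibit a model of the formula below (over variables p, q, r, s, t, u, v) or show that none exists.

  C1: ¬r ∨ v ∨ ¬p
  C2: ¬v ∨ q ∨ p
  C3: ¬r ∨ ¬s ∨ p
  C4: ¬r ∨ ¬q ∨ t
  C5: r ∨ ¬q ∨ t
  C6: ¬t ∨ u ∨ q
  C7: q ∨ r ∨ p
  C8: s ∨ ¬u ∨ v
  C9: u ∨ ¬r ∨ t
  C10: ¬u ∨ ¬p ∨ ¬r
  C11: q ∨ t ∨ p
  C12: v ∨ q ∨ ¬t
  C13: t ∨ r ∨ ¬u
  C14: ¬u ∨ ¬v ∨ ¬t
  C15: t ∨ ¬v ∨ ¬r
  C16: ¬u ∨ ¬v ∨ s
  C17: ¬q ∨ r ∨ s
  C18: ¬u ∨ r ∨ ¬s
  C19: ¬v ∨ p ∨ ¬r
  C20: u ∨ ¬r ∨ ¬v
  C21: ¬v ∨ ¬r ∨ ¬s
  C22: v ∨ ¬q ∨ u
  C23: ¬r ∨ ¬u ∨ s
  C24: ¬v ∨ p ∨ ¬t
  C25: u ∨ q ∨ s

p=True, q=False, r=False, s=True, t=False, u=False, v=False

Try r = False.
Try q = False.
The clause (p) is unit, so p = True.
Try t = False.
The clause (¬u) is unit, so u = False.
The clause (s) is unit, so s = True.
All clauses hold; v can take either value.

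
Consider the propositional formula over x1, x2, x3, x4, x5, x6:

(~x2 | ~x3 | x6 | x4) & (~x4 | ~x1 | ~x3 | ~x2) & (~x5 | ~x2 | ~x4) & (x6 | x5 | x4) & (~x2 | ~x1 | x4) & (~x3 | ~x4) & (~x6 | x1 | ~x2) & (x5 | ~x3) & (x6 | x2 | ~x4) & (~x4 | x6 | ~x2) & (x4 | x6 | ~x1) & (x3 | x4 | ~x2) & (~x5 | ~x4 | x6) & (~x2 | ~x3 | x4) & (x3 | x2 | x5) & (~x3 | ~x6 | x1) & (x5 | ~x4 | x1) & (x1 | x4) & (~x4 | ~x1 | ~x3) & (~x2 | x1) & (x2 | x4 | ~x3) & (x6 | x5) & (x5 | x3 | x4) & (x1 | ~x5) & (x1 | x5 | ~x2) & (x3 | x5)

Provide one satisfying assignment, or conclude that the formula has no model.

x1: 1, x2: 0, x3: 0, x4: 1, x5: 1, x6: 1

Suppose x3 = 0.
(x5) alone gives x5 = 1.
(x1) alone gives x1 = 1.
Suppose x2 = 0.
Suppose x6 = 1.
All clauses hold; x4 can take either value.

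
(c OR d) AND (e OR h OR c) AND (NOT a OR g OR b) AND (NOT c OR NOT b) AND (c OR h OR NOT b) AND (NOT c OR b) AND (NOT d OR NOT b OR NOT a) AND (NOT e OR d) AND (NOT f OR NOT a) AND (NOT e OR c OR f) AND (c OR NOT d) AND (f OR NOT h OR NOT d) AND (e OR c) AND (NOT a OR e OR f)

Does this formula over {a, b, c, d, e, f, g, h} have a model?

Unsatisfiable

Try c = true.
Unit clause (NOT b) forces b = false.
That conflicts with the unit clause (b).
That branch fails; take c = false instead.
Unit clause (d) forces d = true.
That conflicts with the unit clause (NOT d).
Both values of c lead to a conflict.
No assignment satisfies every clause.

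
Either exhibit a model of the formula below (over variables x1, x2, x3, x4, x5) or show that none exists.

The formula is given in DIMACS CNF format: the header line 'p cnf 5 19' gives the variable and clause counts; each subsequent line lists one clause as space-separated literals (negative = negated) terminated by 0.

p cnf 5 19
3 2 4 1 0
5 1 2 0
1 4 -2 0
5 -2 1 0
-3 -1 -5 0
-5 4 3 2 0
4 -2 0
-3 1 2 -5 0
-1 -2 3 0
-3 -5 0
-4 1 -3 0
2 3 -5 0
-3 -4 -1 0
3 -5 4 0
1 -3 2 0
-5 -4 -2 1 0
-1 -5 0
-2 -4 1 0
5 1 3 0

x1: True, x2: False, x3: True, x4: False, x5: False

Try x4 = False.
From the singleton clause (¬x2), x2 = False.
Try x3 = True.
From the singleton clause (¬x5), x5 = False.
From the singleton clause (x1), x1 = True.
All clauses are satisfied.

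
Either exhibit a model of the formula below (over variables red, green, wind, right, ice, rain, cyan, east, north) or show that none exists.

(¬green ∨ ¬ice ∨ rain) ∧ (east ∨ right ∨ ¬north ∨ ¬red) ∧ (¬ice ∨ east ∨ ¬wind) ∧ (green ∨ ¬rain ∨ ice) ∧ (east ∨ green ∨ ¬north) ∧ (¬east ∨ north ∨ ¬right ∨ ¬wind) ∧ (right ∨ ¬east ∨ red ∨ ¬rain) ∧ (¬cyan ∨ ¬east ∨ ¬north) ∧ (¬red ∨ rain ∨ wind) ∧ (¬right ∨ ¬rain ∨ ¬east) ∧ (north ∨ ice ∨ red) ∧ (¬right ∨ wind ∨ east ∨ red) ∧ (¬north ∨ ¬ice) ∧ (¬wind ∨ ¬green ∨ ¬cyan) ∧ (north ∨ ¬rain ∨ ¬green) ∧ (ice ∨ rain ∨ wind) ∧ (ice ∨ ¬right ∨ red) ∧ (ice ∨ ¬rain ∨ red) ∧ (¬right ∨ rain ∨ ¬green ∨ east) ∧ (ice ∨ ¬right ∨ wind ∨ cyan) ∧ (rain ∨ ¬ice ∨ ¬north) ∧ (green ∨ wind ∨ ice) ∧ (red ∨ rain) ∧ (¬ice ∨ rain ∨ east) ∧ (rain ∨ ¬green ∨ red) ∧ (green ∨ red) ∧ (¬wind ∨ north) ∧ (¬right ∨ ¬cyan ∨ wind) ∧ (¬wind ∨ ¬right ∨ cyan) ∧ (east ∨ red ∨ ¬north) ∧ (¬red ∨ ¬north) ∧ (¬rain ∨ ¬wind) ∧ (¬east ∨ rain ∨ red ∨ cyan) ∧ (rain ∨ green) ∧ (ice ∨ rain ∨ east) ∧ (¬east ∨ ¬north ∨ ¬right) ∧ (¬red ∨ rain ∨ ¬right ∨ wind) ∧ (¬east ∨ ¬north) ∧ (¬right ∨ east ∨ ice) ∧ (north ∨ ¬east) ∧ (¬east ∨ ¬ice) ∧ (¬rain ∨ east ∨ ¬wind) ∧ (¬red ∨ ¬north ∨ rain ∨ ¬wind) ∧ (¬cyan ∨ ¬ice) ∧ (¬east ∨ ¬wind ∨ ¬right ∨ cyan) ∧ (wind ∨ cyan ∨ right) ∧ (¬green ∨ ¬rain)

Branch on north: set north = False.
(¬wind) alone gives wind = False.
(¬east) alone gives east = False.
Branch on red: set red = True.
(rain) alone gives rain = True.
(¬green) alone gives green = False.
(ice) alone gives ice = True.
(¬cyan) alone gives cyan = False.
(right) alone gives right = True.
Every clause now holds.

red: True, green: False, wind: False, right: True, ice: True, rain: True, cyan: False, east: False, north: False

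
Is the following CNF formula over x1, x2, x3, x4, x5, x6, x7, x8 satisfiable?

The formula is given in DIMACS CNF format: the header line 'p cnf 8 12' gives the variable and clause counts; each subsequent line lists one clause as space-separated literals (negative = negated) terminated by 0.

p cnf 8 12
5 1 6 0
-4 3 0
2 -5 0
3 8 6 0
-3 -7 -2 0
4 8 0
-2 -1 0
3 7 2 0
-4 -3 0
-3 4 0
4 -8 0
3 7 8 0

Case x4 = False:
From the singleton clause (x8), x8 = True.
But (¬x8) is also a unit clause — contradiction.
Backtrack on x4: now try x4 = True.
From the singleton clause (x3), x3 = True.
But (¬x3) is also a unit clause — contradiction.
Neither x4 = True nor x4 = False works.
No assignment satisfies every clause.

No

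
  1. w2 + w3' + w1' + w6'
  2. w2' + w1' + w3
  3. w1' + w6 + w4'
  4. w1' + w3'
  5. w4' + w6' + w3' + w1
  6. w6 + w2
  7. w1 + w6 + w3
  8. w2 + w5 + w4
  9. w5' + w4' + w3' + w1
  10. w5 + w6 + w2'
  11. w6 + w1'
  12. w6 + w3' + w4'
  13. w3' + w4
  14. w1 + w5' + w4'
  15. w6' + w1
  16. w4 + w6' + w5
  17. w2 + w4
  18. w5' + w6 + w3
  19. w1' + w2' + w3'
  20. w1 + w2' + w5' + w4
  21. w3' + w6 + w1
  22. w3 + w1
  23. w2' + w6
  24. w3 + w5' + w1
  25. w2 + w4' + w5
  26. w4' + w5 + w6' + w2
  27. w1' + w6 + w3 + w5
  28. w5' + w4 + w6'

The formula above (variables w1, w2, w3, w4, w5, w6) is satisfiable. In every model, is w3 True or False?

Suppose w3 = 1.
Unit clause (w1') forces w1 = 0.
Unit clause (w4) forces w4 = 1.
Unit clause (w6') forces w6 = 0.
That conflicts with the unit clause (w6).
So every satisfying assignment has w3 = False.

False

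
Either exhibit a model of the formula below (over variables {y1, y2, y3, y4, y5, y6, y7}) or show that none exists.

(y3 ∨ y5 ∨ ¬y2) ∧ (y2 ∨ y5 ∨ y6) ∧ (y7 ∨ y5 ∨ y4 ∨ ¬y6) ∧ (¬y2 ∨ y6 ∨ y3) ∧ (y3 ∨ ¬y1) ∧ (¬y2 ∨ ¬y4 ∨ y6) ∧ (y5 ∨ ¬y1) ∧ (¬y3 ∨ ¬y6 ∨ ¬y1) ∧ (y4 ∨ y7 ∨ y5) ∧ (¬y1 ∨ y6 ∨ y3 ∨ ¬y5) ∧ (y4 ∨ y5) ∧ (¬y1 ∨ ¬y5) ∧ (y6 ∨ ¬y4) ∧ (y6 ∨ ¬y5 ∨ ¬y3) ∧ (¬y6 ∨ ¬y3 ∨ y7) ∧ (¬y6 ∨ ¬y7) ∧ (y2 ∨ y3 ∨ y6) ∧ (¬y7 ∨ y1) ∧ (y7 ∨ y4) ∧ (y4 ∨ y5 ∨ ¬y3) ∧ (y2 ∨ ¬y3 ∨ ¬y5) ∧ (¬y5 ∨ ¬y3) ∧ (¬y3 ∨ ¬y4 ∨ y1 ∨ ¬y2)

y1: False; y2: False; y3: False; y4: True; y5: False; y6: True; y7: False

Case y3 = False:
From the singleton clause (¬y1), y1 = False.
From the singleton clause (¬y7), y7 = False.
From the singleton clause (y4), y4 = True.
From the singleton clause (y6), y6 = True.
Case y5 = False:
From the singleton clause (¬y2), y2 = False.
This assignment satisfies each clause.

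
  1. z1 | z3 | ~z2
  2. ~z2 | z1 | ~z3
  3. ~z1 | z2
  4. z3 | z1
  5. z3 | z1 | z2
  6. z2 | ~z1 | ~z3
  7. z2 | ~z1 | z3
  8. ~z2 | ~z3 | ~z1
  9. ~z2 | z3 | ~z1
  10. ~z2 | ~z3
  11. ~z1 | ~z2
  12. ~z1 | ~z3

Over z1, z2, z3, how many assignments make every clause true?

1

There are 2^3 = 8 truth assignments over (z1, z2, z3).
Split on z2. With z2 = 1, the clauses containing z2 are satisfied and ~z2 drops from the rest; 0 of the 2^2 = 4 assignments to the other variables satisfy what remains.
With z2 = 0, by the same count on the reduced clause set, 1 assignment works.
Total: 0 + 1 = 1.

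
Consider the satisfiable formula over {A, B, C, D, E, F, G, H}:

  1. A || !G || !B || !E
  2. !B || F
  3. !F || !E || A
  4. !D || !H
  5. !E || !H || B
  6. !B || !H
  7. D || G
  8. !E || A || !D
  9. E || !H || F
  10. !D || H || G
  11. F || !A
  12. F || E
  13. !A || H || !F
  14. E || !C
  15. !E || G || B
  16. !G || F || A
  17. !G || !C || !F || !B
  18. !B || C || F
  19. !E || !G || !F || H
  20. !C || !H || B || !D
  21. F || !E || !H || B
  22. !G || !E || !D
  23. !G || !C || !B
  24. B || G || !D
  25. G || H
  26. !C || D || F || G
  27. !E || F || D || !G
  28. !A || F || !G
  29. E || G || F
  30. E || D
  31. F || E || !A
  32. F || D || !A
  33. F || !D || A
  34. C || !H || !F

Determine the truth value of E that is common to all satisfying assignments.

False

Suppose E = true.
Try B = false.
From the singleton clause (!H), H = false.
From the singleton clause (G), G = true.
From the singleton clause (!F), F = false.
From the singleton clause (!A), A = false.
Now (A) is unsatisfied and unit — conflict.
Backtrack on B: now try B = true.
From the singleton clause (F), F = true.
From the singleton clause (A), A = true.
From the singleton clause (!H), H = false.
Now (H) is unsatisfied and unit — conflict.
Both values of B lead to a conflict.
So every satisfying assignment has E = False.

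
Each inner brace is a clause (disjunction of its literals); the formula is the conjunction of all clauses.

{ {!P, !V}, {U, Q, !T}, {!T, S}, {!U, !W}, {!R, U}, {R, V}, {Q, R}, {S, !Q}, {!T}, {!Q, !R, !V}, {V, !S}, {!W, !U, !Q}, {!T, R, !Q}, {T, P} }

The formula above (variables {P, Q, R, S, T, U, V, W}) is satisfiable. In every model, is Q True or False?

False

Suppose Q = true.
(S) alone gives S = true.
(!T) alone gives T = false.
(V) alone gives V = true.
(!P) alone gives P = false.
That conflicts with the unit clause (P).
So every satisfying assignment has Q = False.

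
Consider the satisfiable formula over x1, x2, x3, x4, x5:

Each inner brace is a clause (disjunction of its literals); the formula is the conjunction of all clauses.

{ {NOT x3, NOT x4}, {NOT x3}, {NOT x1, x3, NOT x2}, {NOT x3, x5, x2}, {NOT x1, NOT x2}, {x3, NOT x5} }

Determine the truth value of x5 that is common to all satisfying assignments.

Suppose x5 = true.
(NOT x3) alone gives x3 = false.
Now (x3) is unsatisfied and unit — conflict.
So every satisfying assignment has x5 = False.

False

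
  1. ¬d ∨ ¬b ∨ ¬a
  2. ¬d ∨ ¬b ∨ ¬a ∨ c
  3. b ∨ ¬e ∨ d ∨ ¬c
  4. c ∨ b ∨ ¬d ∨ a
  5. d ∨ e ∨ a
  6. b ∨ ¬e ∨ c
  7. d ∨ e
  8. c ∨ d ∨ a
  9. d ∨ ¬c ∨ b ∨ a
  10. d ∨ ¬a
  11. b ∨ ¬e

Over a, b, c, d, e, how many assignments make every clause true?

There are 2^5 = 32 truth assignments over (a, b, c, d, e).
Split on b. With b = True, the clauses containing b are satisfied and ¬b drops from the rest; 5 of the 2^4 = 16 assignments to the other variables satisfy what remains.
With b = False, by the same count on the reduced clause set, 3 assignments work.
(One model: a=F, b=F, c=T, d=T, e=F.)
Total: 5 + 3 = 8.

8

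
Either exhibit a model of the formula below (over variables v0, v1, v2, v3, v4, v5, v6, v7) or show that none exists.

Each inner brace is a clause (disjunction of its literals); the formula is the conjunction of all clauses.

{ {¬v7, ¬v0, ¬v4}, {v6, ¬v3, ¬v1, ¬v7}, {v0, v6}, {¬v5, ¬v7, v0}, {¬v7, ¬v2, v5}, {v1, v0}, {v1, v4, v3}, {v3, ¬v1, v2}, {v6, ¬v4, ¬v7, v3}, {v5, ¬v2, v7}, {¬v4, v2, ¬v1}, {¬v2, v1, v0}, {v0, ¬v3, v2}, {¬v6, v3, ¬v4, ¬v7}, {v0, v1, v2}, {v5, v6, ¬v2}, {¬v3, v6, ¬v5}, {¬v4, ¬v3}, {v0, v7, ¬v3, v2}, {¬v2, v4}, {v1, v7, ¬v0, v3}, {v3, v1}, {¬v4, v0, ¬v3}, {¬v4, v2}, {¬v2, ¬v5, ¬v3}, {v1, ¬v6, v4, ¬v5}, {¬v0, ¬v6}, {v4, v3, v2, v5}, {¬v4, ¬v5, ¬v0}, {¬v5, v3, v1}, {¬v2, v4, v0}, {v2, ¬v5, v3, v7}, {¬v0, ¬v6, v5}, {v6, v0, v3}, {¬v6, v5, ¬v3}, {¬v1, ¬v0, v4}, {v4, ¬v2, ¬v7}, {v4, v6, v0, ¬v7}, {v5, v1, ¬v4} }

v0 ↦ True, v1 ↦ False, v2 ↦ False, v3 ↦ True, v4 ↦ False, v5 ↦ False, v6 ↦ False, v7 ↦ True

Suppose v0 = True.
The clause (¬v6) is unit, so v6 = False.
Suppose v7 = True.
The clause (¬v4) is unit, so v4 = False.
The clause (¬v2) is unit, so v2 = False.
The clause (¬v1) is unit, so v1 = False.
The clause (v3) is unit, so v3 = True.
The clause (¬v5) is unit, so v5 = False.
All clauses are satisfied.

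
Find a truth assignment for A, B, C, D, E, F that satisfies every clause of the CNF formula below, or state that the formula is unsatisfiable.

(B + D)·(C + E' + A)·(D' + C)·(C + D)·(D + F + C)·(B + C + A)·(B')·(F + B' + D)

A ↦ 0; B ↦ 0; C ↦ 1; D ↦ 1; E ↦ 1; F ↦ 1

From the singleton clause (B'), B = 0.
From the singleton clause (D), D = 1.
From the singleton clause (C), C = 1.
No clause remains; A, E, F are free.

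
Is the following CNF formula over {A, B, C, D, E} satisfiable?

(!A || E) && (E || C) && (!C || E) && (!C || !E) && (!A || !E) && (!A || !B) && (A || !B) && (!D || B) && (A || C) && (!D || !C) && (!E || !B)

No, unsatisfiable

Branch on A: set A = false.
Unit clause (!B) forces B = false.
Unit clause (!D) forces D = false.
Unit clause (C) forces C = true.
Unit clause (E) forces E = true.
But (!E) is also a unit clause — contradiction.
Undo A and try A = true.
Unit clause (E) forces E = true.
But (!E) is also a unit clause — contradiction.
Both values of A lead to a conflict.
No assignment satisfies every clause.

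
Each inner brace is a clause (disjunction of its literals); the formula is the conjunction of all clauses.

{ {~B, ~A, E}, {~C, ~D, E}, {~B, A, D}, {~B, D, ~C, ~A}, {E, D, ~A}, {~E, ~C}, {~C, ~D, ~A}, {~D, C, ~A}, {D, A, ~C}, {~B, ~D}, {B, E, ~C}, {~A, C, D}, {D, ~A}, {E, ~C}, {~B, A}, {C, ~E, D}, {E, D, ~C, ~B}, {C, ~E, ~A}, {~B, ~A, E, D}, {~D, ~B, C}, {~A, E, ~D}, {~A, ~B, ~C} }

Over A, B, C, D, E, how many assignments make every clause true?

3

There are 2^5 = 32 truth assignments over (A, B, C, D, E).
Split on A. With A = 1, the clauses containing A are satisfied and ~A drops from the rest; 0 of the 2^4 = 16 assignments to the other variables satisfy what remains.
With A = 0, by the same count on the reduced clause set, 3 assignments work.
Total: 0 + 3 = 3.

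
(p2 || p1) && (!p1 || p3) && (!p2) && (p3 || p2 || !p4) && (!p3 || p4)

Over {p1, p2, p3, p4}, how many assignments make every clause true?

There are 2^4 = 16 truth assignments over (p1, p2, p3, p4).
Split on p3. With p3 = true, the clauses containing p3 are satisfied and !p3 drops from the rest; 1 of the 2^3 = 8 assignments to the other variables satisfy what remains.
With p3 = false, by the same count on the reduced clause set, 0 assignments work.
Total: 1 + 0 = 1.

1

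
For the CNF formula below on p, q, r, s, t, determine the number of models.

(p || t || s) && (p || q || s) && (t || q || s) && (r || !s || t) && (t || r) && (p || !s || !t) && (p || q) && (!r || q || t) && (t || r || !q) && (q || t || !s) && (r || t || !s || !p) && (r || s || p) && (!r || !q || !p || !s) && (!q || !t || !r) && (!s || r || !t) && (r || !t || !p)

There are 2^5 = 32 truth assignments over (p, q, r, s, t).
Split on q. With q = true, the clauses containing q are satisfied and !q drops from the rest; 2 of the 2^4 = 16 assignments to the other variables satisfy what remains.
With q = false, by the same count on the reduced clause set, 2 assignments work.
Total: 2 + 2 = 4.

4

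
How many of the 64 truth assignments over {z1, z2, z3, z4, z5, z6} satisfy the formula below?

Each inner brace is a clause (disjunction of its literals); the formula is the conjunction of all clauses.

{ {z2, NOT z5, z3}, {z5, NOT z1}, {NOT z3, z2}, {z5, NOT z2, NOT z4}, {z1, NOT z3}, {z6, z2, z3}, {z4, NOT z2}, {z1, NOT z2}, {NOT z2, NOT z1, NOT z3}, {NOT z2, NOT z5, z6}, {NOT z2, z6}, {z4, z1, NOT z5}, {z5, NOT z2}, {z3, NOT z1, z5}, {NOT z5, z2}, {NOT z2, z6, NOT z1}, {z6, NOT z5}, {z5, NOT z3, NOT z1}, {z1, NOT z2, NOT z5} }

3

There are 2^6 = 64 truth assignments over (z1, z2, z3, z4, z5, z6).
Split on z6. With z6 = true, the clauses containing z6 are satisfied and NOT z6 drops from the rest; 3 of the 2^5 = 32 assignments to the other variables satisfy what remains.
With z6 = false, by the same count on the reduced clause set, 0 assignments work.
(One model: z1=F, z2=F, z3=F, z4=F, z5=F, z6=T.)
Total: 3 + 0 = 3.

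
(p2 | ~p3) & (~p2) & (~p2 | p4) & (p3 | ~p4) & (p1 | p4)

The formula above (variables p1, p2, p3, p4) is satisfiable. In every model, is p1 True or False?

Suppose p1 = 0.
From the singleton clause (~p2), p2 = 0.
From the singleton clause (~p3), p3 = 0.
From the singleton clause (~p4), p4 = 0.
But (p4) is also a unit clause — contradiction.
So every satisfying assignment has p1 = True.

True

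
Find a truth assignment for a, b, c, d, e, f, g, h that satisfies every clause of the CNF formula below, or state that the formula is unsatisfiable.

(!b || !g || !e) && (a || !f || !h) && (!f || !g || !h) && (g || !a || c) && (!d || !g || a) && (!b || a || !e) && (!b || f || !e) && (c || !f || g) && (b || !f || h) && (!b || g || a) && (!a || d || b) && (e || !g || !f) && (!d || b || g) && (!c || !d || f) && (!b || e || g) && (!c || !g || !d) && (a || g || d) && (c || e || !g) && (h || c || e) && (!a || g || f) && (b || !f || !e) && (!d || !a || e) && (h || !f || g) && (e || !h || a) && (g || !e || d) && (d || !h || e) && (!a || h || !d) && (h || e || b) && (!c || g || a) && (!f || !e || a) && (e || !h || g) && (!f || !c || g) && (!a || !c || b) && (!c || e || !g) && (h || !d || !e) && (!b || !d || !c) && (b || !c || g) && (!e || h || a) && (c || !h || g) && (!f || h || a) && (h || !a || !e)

a: true, b: false, c: false, d: true, e: true, f: false, g: true, h: true

Suppose b = false.
Suppose f = false.
Suppose a = true.
The clause (d) is unit, so d = true.
The clause (g) is unit, so g = true.
The clause (!c) is unit, so c = false.
The clause (e) is unit, so e = true.
The clause (h) is unit, so h = true.
Every clause now holds.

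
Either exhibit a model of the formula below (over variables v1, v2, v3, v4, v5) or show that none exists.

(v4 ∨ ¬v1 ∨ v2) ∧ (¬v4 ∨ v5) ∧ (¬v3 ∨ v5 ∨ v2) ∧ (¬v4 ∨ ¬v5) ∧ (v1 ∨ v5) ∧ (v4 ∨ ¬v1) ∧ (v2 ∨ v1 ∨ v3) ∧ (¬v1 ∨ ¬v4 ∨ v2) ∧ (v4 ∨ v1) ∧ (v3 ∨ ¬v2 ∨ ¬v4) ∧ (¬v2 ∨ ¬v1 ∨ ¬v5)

UNSATISFIABLE

Case v4 = False:
(¬v1) alone gives v1 = False.
That conflicts with the unit clause (v1).
Undo v4 and try v4 = True.
(v5) alone gives v5 = True.
That conflicts with the unit clause (¬v5).
Neither v4 = True nor v4 = False works.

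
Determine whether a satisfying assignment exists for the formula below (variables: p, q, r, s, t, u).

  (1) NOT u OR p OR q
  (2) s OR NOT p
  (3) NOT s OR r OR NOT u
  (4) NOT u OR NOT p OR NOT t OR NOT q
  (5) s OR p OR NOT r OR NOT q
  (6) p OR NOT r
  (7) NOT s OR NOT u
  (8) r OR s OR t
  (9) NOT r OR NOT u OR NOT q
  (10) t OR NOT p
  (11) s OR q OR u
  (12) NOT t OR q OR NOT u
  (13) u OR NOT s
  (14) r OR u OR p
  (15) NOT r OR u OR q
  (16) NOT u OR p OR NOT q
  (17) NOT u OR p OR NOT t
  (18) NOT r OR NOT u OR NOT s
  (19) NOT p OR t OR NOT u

No

Branch on s: set s = true.
Unit clause (NOT u) forces u = false.
Now (u) is unsatisfied and unit — conflict.
Undo s and try s = false.
Unit clause (NOT p) forces p = false.
Unit clause (NOT r) forces r = false.
Unit clause (t) forces t = true.
Unit clause (u) forces u = true.
Now (NOT u) is unsatisfied and unit — conflict.
Either choice for s ends in contradiction.
No assignment satisfies every clause.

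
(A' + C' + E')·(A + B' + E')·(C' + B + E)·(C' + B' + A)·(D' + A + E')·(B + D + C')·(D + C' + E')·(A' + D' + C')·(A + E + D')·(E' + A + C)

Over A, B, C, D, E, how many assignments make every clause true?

There are 2^5 = 32 truth assignments over (A, B, C, D, E).
Split on D. With D = 1, the clauses containing D are satisfied and D' drops from the rest; 4 of the 2^4 = 16 assignments to the other variables satisfy what remains.
With D = 0, by the same count on the reduced clause set, 7 assignments work.
(One model: A=F, B=F, C=F, D=F, E=F.)
Total: 4 + 7 = 11.

11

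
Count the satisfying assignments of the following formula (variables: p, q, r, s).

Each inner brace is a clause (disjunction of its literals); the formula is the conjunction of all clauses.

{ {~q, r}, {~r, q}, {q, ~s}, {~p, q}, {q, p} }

4

There are 2^4 = 16 truth assignments over (p, q, r, s).
Split on r. With r = 1, the clauses containing r are satisfied and ~r drops from the rest; 4 of the 2^3 = 8 assignments to the other variables satisfy what remains.
With r = 0, by the same count on the reduced clause set, 0 assignments work.
Total: 4 + 0 = 4.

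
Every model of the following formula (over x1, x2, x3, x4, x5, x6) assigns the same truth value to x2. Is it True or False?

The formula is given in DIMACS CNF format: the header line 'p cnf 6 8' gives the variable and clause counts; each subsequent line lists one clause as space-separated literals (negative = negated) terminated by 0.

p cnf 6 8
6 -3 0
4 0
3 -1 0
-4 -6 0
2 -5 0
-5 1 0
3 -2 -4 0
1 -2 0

Suppose x2 = True.
The clause (x4) is unit, so x4 = True.
The clause (¬x6) is unit, so x6 = False.
The clause (¬x3) is unit, so x3 = False.
But (x3) is also a unit clause — contradiction.
So every satisfying assignment has x2 = False.

False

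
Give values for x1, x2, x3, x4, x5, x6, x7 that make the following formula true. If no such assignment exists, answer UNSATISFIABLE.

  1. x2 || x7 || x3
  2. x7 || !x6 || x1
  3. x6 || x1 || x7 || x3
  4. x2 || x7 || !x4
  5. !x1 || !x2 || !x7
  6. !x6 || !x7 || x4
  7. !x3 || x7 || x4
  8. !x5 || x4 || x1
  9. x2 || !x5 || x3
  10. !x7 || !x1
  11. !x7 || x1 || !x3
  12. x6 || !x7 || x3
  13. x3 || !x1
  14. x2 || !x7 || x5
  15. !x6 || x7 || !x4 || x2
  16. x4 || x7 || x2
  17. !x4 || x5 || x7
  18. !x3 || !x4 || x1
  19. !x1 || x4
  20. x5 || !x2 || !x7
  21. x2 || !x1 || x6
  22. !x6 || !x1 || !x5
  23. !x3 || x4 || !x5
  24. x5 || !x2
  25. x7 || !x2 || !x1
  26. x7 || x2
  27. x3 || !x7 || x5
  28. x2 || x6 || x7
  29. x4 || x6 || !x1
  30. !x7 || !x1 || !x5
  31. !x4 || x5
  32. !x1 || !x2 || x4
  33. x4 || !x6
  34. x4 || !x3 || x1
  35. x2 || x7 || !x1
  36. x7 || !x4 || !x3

Branch on x7: set x7 = true.
From the singleton clause (!x1), x1 = false.
From the singleton clause (!x3), x3 = false.
From the singleton clause (x6), x6 = true.
From the singleton clause (x4), x4 = true.
From the singleton clause (x5), x5 = true.
From the singleton clause (x2), x2 = true.
All clauses are satisfied.

x1=false,  x2=true,  x3=false,  x4=true,  x5=true,  x6=true,  x7=true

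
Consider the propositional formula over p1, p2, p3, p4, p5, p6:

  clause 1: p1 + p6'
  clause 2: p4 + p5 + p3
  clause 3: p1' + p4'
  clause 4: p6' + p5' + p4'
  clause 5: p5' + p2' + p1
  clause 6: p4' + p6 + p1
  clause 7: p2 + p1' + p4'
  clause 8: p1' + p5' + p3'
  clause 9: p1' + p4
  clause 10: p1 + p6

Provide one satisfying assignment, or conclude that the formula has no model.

Try p1 = 1.
Unit clause (p4') forces p4 = 0.
But (p4) is also a unit clause — contradiction.
That branch fails; take p1 = 0 instead.
Unit clause (p6') forces p6 = 0.
But (p6) is also a unit clause — contradiction.
Either choice for p1 ends in contradiction.

UNSATISFIABLE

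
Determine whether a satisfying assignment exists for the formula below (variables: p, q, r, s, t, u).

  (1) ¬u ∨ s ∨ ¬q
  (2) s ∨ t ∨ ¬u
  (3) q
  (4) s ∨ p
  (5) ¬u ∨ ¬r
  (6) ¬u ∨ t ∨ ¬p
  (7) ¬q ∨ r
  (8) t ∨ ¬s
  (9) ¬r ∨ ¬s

Yes, satisfiable

Unit clause (q) forces q = True.
Unit clause (r) forces r = True.
Unit clause (¬u) forces u = False.
Unit clause (¬s) forces s = False.
Unit clause (p) forces p = True.
No clause remains; t is free.
A satisfying assignment: p: True; q: True; r: True; s: False; t: False; u: False.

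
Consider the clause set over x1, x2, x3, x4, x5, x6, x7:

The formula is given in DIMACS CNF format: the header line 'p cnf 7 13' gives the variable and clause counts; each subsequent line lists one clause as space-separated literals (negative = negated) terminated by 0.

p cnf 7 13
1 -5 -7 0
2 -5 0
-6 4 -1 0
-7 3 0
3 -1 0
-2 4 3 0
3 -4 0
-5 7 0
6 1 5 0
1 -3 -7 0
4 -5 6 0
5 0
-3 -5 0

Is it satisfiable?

Unsatisfiable

The clause (x5) is unit, so x5 = True.
The clause (x2) is unit, so x2 = True.
The clause (x7) is unit, so x7 = True.
The clause (x1) is unit, so x1 = True.
The clause (x3) is unit, so x3 = True.
That conflicts with the unit clause (¬x3).
No assignment satisfies every clause.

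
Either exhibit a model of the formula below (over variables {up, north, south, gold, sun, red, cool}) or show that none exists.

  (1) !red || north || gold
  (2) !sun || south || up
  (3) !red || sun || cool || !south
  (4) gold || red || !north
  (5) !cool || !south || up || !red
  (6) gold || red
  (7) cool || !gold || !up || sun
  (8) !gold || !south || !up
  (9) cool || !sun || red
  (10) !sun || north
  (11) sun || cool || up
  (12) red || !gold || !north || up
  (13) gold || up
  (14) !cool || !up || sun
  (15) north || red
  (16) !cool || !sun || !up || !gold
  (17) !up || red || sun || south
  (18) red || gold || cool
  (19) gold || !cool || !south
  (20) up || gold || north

up ↦ false,  north ↦ true,  south ↦ false,  gold ↦ true,  sun ↦ false,  red ↦ true,  cool ↦ true

Try gold = true.
Try south = false.
Try sun = false.
Try cool = true.
The clause (!up) is unit, so up = false.
Try red = true.
No clause remains; north is free.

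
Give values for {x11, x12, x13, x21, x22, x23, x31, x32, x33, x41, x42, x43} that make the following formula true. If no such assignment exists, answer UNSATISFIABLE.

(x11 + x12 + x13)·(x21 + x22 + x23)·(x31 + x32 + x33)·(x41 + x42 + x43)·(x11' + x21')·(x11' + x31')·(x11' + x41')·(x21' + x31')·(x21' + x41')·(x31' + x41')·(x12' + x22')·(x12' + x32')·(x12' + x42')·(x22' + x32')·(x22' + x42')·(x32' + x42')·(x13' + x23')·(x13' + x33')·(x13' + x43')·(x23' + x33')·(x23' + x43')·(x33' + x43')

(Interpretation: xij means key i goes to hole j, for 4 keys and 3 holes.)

Branch on x11: set x11 = 0.
Branch on x12: set x12 = 1.
The clause (x22') is unit, so x22 = 0.
The clause (x32') is unit, so x32 = 0.
The clause (x42') is unit, so x42 = 0.
Branch on x21: set x21 = 1.
The clause (x31') is unit, so x31 = 0.
The clause (x33) is unit, so x33 = 1.
The clause (x41') is unit, so x41 = 0.
The clause (x43) is unit, so x43 = 1.
That conflicts with the unit clause (x43').
That branch fails; take x21 = 0 instead.
The clause (x23) is unit, so x23 = 1.
The clause (x13') is unit, so x13 = 0.
The clause (x33') is unit, so x33 = 0.
The clause (x31) is unit, so x31 = 1.
The clause (x41') is unit, so x41 = 0.
The clause (x43) is unit, so x43 = 1.
That conflicts with the unit clause (x43').
Either choice for x21 ends in contradiction.
That branch fails; take x12 = 0 instead.
The clause (x13) is unit, so x13 = 1.
The clause (x23') is unit, so x23 = 0.
The clause (x33') is unit, so x33 = 0.
The clause (x43') is unit, so x43 = 0.
Branch on x21: set x21 = 1.
The clause (x31') is unit, so x31 = 0.
The clause (x32) is unit, so x32 = 1.
The clause (x41') is unit, so x41 = 0.
The clause (x42) is unit, so x42 = 1.
That conflicts with the unit clause (x42').
That branch fails; take x21 = 0 instead.
The clause (x22) is unit, so x22 = 1.
The clause (x32') is unit, so x32 = 0.
The clause (x31) is unit, so x31 = 1.
The clause (x41') is unit, so x41 = 0.
The clause (x42) is unit, so x42 = 1.
That conflicts with the unit clause (x42').
Either choice for x21 ends in contradiction.
Either choice for x12 ends in contradiction.
That branch fails; take x11 = 1 instead.
The clause (x21') is unit, so x21 = 0.
The clause (x31') is unit, so x31 = 0.
The clause (x41') is unit, so x41 = 0.
Branch on x22: set x22 = 1.
The clause (x12') is unit, so x12 = 0.
The clause (x32') is unit, so x32 = 0.
The clause (x33) is unit, so x33 = 1.
The clause (x42') is unit, so x42 = 0.
The clause (x43) is unit, so x43 = 1.
That conflicts with the unit clause (x43').
That branch fails; take x22 = 0 instead.
The clause (x23) is unit, so x23 = 1.
The clause (x13') is unit, so x13 = 0.
The clause (x33') is unit, so x33 = 0.
The clause (x32) is unit, so x32 = 1.
The clause (x12') is unit, so x12 = 0.
The clause (x42') is unit, so x42 = 0.
The clause (x43) is unit, so x43 = 1.
That conflicts with the unit clause (x43').
Either choice for x22 ends in contradiction.
Either choice for x11 ends in contradiction.

UNSATISFIABLE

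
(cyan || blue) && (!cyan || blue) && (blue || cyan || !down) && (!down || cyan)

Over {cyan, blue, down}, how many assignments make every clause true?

3

There are 2^3 = 8 truth assignments over (cyan, blue, down).
Split on cyan. With cyan = true, the clauses containing cyan are satisfied and !cyan drops from the rest; 2 of the 2^2 = 4 assignments to the other variables satisfy what remains.
With cyan = false, by the same count on the reduced clause set, 1 assignment works.
(One model: cyan=F, blue=T, down=F.)
Total: 2 + 1 = 3.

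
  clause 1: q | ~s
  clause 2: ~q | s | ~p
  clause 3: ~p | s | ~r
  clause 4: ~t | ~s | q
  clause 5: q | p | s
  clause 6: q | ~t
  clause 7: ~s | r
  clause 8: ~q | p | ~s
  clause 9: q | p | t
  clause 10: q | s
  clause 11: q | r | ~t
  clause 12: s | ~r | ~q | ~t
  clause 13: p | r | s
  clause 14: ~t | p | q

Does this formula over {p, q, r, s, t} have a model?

Yes

Branch on q: set q = 1.
Branch on s: set s = 1.
(r) alone gives r = 1.
(p) alone gives p = 1.
No clause remains; t is free.
A satisfying assignment: p: 1, q: 1, r: 1, s: 1, t: 0.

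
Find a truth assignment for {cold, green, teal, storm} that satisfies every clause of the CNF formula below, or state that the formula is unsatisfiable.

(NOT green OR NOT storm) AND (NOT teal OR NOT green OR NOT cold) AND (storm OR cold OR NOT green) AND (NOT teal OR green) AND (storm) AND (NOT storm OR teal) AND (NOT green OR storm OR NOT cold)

UNSATISFIABLE

(storm) alone gives storm = true.
(NOT green) alone gives green = false.
(NOT teal) alone gives teal = false.
But (teal) is also a unit clause — contradiction.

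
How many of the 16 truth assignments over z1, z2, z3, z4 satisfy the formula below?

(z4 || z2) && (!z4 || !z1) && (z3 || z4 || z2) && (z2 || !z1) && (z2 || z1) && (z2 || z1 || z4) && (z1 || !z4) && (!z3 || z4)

There are 2^4 = 16 truth assignments over (z1, z2, z3, z4).
Check each against the 8 clauses (columns in the order z1, z2, z3, z4):
  F F F F  ✗ fails (z4 || z2)
  F F F T  ✗ fails (z2 || z1)
  F F T F  ✗ fails (z4 || z2)
  F F T T  ✗ fails (z2 || z1)
  F T F F  ✓ satisfies all
  F T F T  ✗ fails (z1 || !z4)
  F T T F  ✗ fails (!z3 || z4)
  F T T T  ✗ fails (z1 || !z4)
  T F F F  ✗ fails (z4 || z2)
  T F F T  ✗ fails (!z4 || !z1)
  T F T F  ✗ fails (z4 || z2)
  T F T T  ✗ fails (!z4 || !z1)
  T T F F  ✓ satisfies all
  T T F T  ✗ fails (!z4 || !z1)
  T T T F  ✗ fails (!z3 || z4)
  T T T T  ✗ fails (!z4 || !z1)
2 of the 16 rows are models.

2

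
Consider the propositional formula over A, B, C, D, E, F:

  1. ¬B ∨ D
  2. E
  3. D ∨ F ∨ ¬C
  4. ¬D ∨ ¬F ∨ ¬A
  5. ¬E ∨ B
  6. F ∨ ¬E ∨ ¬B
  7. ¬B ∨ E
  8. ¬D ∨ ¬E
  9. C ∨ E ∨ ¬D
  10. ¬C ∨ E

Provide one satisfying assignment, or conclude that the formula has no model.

UNSATISFIABLE

From the singleton clause (E), E = True.
From the singleton clause (B), B = True.
From the singleton clause (D), D = True.
But (¬D) is also a unit clause — contradiction.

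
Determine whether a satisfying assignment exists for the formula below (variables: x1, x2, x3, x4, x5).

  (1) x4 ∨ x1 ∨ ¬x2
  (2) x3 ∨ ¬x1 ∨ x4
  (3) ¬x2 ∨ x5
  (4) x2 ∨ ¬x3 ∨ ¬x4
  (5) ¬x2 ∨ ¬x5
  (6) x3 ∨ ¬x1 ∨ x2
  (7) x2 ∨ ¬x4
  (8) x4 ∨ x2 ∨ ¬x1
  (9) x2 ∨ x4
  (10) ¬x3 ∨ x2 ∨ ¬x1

Try x2 = False.
The clause (¬x4) is unit, so x4 = False.
That conflicts with the unit clause (x4).
So x2 must be the other value — set x2 = True.
The clause (x5) is unit, so x5 = True.
That conflicts with the unit clause (¬x5).
Both values of x2 lead to a conflict.
No assignment satisfies every clause.

No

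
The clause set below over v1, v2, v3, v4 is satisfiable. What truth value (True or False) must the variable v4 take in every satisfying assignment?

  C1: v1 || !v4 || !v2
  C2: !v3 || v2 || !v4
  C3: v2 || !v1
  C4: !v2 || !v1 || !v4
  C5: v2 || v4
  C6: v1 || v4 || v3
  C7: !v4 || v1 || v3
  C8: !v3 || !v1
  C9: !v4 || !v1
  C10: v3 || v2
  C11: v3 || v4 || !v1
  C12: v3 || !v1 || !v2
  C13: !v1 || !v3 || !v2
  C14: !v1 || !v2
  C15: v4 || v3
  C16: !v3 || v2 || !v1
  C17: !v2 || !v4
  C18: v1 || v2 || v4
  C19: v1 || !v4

False

Suppose v4 = true.
Unit clause (!v1) forces v1 = false.
Now (v1) is unsatisfied and unit — conflict.
So every satisfying assignment has v4 = False.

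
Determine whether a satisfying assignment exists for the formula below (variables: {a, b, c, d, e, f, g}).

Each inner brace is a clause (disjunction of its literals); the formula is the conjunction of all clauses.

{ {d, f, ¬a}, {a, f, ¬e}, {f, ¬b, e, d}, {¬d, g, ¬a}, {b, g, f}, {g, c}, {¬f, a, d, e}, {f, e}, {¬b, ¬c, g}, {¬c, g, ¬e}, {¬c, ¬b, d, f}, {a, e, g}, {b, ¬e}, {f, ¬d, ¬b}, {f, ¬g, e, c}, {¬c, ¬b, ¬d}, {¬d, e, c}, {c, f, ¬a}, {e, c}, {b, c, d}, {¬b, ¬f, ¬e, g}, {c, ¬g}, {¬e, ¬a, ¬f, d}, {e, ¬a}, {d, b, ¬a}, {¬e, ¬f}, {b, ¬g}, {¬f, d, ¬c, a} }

Try g = True.
The clause (c) is unit, so c = True.
The clause (b) is unit, so b = True.
The clause (¬d) is unit, so d = False.
The clause (f) is unit, so f = True.
The clause (¬e) is unit, so e = False.
The clause (a) is unit, so a = True.
Now (¬a) is unsatisfied and unit — conflict.
Backtrack on g: now try g = False.
The clause (c) is unit, so c = True.
The clause (¬b) is unit, so b = False.
The clause (f) is unit, so f = True.
The clause (¬e) is unit, so e = False.
The clause (a) is unit, so a = True.
Now (¬a) is unsatisfied and unit — conflict.
Both values of g lead to a conflict.
No assignment satisfies every clause.

No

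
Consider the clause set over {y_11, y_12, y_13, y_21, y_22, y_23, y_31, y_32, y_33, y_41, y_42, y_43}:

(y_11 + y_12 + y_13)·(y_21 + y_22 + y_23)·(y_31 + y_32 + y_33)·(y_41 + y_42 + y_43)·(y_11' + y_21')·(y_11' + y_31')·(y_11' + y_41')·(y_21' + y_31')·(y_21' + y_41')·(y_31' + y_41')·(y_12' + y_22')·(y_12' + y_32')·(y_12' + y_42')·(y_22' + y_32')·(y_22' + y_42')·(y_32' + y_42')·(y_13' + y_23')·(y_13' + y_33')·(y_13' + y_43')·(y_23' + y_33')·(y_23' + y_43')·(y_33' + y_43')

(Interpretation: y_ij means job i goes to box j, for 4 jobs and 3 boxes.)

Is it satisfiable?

Unsatisfiable

Case y_11 = 0:
Case y_12 = 1:
(y_22') alone gives y_22 = 0.
(y_32') alone gives y_32 = 0.
(y_42') alone gives y_42 = 0.
Case y_21 = 1:
(y_31') alone gives y_31 = 0.
(y_33) alone gives y_33 = 1.
(y_41') alone gives y_41 = 0.
(y_43) alone gives y_43 = 1.
That conflicts with the unit clause (y_43').
So y_21 must be the other value — set y_21 = 0.
(y_23) alone gives y_23 = 1.
(y_13') alone gives y_13 = 0.
(y_33') alone gives y_33 = 0.
(y_31) alone gives y_31 = 1.
(y_41') alone gives y_41 = 0.
(y_43) alone gives y_43 = 1.
That conflicts with the unit clause (y_43').
Either choice for y_21 ends in contradiction.
So y_12 must be the other value — set y_12 = 0.
(y_13) alone gives y_13 = 1.
(y_23') alone gives y_23 = 0.
(y_33') alone gives y_33 = 0.
(y_43') alone gives y_43 = 0.
Case y_21 = 1:
(y_31') alone gives y_31 = 0.
(y_32) alone gives y_32 = 1.
(y_41') alone gives y_41 = 0.
(y_42) alone gives y_42 = 1.
That conflicts with the unit clause (y_42').
So y_21 must be the other value — set y_21 = 0.
(y_22) alone gives y_22 = 1.
(y_32') alone gives y_32 = 0.
(y_31) alone gives y_31 = 1.
(y_41') alone gives y_41 = 0.
(y_42) alone gives y_42 = 1.
That conflicts with the unit clause (y_42').
Either choice for y_21 ends in contradiction.
Either choice for y_12 ends in contradiction.
So y_11 must be the other value — set y_11 = 1.
(y_21') alone gives y_21 = 0.
(y_31') alone gives y_31 = 0.
(y_41') alone gives y_41 = 0.
Case y_22 = 1:
(y_12') alone gives y_12 = 0.
(y_32') alone gives y_32 = 0.
(y_33) alone gives y_33 = 1.
(y_42') alone gives y_42 = 0.
(y_43) alone gives y_43 = 1.
That conflicts with the unit clause (y_43').
So y_22 must be the other value — set y_22 = 0.
(y_23) alone gives y_23 = 1.
(y_13') alone gives y_13 = 0.
(y_33') alone gives y_33 = 0.
(y_32) alone gives y_32 = 1.
(y_12') alone gives y_12 = 0.
(y_42') alone gives y_42 = 0.
(y_43) alone gives y_43 = 1.
That conflicts with the unit clause (y_43').
Either choice for y_22 ends in contradiction.
Either choice for y_11 ends in contradiction.
No assignment satisfies every clause.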